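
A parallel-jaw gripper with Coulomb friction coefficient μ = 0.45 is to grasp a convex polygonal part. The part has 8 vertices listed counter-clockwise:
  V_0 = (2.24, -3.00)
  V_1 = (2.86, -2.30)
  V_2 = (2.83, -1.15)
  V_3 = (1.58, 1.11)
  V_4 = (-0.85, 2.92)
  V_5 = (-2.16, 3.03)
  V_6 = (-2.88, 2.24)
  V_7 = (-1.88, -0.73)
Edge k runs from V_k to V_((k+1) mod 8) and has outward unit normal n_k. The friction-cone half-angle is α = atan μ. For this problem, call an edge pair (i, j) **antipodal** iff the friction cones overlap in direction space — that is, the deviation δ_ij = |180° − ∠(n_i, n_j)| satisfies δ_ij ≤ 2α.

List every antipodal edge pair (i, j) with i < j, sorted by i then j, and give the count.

α = atan 0.45 = 24.23°;  2α = 48.46°
n_0 = (+0.7486, -0.6630)
n_1 = (+0.9997, +0.0261)
n_2 = (+0.8751, +0.4840)
n_3 = (+0.5974, +0.8020)
n_4 = (+0.0837, +0.9965)
n_5 = (-0.7391, +0.6736)
n_6 = (-0.9477, -0.3191)
n_7 = (-0.4826, -0.8759)
  (0,1): δ = 136.97°  ·
  (0,2): δ = 109.52°  ·
  (0,3): δ = 85.15°  ·
  (0,4): δ = 53.27°  ·
  (0,5): δ = 0.81°  ✓
  (0,6): δ = 60.14°  ·
  (0,7): δ = 102.68°  ·
  (1,2): δ = 152.55°  ·
  (1,3): δ = 128.18°  ·
  (1,4): δ = 96.29°  ·
  (1,5): δ = 43.84°  ✓
  (1,6): δ = 17.11°  ✓
  (1,7): δ = 59.65°  ·
  (2,3): δ = 155.63°  ·
  (2,4): δ = 123.75°  ·
  (2,5): δ = 71.29°  ·
  (2,6): δ = 10.34°  ✓
  (2,7): δ = 32.20°  ✓
  (3,4): δ = 148.12°  ·
  (3,5): δ = 95.67°  ·
  (3,6): δ = 34.71°  ✓
  (3,7): δ = 7.83°  ✓
  (4,5): δ = 127.55°  ·
  (4,6): δ = 66.59°  ·
  (4,7): δ = 24.05°  ✓
  (5,6): δ = 119.05°  ·
  (5,7): δ = 76.51°  ·
  (6,7): δ = 137.46°  ·
antipodal pairs: 8

count = 8; pairs: (0,5), (1,5), (1,6), (2,6), (2,7), (3,6), (3,7), (4,7)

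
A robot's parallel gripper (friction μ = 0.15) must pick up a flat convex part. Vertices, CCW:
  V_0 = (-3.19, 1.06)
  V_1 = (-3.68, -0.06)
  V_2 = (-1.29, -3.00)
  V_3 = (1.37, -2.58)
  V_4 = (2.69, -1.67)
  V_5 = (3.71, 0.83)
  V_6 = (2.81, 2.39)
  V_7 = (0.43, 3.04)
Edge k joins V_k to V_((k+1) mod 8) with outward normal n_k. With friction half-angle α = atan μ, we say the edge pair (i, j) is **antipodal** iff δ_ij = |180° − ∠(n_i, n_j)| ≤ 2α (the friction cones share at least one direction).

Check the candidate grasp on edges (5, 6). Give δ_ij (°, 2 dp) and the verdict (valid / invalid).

δ = 135.26°, invalid

α = atan 0.15 = 8.53°;  2α = 17.06°
edge 5: e_5 = (-0.90, +1.56);  n_5 = (+0.8662, +0.4997)
edge 6: e_6 = (-2.38, +0.65);  n_6 = (+0.2635, +0.9647)
∠(n_5, n_6) = 44.74°
δ = |180° − 44.74°| = 135.26°
135.26° > 2α = 17.06°  →  invalid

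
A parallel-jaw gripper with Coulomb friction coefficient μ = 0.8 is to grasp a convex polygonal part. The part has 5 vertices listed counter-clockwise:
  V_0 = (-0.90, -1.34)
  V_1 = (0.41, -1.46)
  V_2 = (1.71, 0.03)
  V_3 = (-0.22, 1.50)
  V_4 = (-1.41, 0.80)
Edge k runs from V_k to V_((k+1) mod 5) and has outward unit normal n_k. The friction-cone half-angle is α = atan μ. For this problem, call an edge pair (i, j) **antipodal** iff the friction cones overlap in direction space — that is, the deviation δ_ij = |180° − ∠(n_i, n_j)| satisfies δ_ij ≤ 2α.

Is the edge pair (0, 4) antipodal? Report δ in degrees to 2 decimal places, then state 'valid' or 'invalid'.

δ = 108.64°, invalid

α = atan 0.8 = 38.66°;  2α = 77.32°
edge 0: e_0 = (+1.31, -0.12);  n_0 = (-0.0912, -0.9958)
edge 4: e_4 = (+0.51, -2.14);  n_4 = (-0.9728, -0.2318)
∠(n_0, n_4) = 71.36°
δ = |180° − 71.36°| = 108.64°
108.64° > 2α = 77.32°  →  invalid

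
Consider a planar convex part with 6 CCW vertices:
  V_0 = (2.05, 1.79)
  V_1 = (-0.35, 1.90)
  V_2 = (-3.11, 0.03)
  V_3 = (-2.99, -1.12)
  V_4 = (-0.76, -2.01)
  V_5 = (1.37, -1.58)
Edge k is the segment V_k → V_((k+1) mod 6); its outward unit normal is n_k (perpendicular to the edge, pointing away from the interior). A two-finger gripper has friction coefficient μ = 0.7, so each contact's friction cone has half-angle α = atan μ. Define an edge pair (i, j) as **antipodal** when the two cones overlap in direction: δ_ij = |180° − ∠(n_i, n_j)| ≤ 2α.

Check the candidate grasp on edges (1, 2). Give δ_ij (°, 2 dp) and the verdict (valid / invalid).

δ = 118.16°, invalid

α = atan 0.7 = 34.99°;  2α = 69.98°
edge 1: e_1 = (-2.76, -1.87);  n_1 = (-0.5609, +0.8279)
edge 2: e_2 = (+0.12, -1.15);  n_2 = (-0.9946, -0.1038)
∠(n_1, n_2) = 61.84°
δ = |180° − 61.84°| = 118.16°
118.16° > 2α = 69.98°  →  invalid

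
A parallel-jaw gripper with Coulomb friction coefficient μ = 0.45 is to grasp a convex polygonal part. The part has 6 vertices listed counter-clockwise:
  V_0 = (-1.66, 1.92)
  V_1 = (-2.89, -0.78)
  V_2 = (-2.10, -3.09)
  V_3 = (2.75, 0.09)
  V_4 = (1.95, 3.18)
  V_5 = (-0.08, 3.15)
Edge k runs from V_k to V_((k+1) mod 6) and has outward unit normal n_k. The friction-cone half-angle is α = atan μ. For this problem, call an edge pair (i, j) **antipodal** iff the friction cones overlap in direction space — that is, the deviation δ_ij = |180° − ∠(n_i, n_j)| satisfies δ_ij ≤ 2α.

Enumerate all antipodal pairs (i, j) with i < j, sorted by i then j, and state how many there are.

α = atan 0.45 = 24.23°;  2α = 48.46°
n_0 = (-0.9100, +0.4146)
n_1 = (-0.9462, -0.3236)
n_2 = (+0.5483, -0.8363)
n_3 = (+0.9681, +0.2506)
n_4 = (-0.0148, +0.9999)
n_5 = (-0.6143, +0.7891)
  (0,1): δ = 136.63°  ·
  (0,2): δ = 32.26°  ✓
  (0,3): δ = 39.01°  ✓
  (0,4): δ = 115.34°  ·
  (0,5): δ = 152.39°  ·
  (1,2): δ = 75.63°  ·
  (1,3): δ = 4.37°  ✓
  (1,4): δ = 71.97°  ·
  (1,5): δ = 109.02°  ·
  (2,3): δ = 108.74°  ·
  (2,4): δ = 32.40°  ✓
  (2,5): δ = 4.65°  ✓
  (3,4): δ = 103.67°  ·
  (3,5): δ = 66.62°  ·
  (4,5): δ = 142.95°  ·
antipodal pairs: 5

count = 5; pairs: (0,2), (0,3), (1,3), (2,4), (2,5)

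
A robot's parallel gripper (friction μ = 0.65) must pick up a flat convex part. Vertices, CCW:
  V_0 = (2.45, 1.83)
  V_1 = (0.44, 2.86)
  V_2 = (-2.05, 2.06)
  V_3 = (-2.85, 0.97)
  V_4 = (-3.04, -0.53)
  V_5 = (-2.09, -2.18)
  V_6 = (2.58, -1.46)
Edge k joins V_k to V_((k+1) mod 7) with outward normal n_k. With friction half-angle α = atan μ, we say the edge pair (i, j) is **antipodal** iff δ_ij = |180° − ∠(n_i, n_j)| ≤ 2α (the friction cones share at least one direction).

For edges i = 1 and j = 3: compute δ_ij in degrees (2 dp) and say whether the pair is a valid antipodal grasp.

α = atan 0.65 = 33.02°;  2α = 66.05°
edge 1: e_1 = (-2.49, -0.80);  n_1 = (-0.3059, +0.9521)
edge 3: e_3 = (-0.19, -1.50);  n_3 = (-0.9921, +0.1257)
∠(n_1, n_3) = 64.97°
δ = |180° − 64.97°| = 115.03°
115.03° > 2α = 66.05°  →  invalid

δ = 115.03°, invalid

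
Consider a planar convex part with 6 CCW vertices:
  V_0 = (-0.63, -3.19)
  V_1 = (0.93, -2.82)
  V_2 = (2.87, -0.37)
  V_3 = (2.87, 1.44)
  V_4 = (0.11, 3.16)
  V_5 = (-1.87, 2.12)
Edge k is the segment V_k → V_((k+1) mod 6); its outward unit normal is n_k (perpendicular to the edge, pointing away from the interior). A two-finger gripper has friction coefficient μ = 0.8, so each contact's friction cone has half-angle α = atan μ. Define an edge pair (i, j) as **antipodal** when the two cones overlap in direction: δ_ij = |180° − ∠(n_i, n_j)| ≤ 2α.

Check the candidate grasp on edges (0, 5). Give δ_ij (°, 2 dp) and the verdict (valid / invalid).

α = atan 0.8 = 38.66°;  2α = 77.32°
edge 0: e_0 = (+1.56, +0.37);  n_0 = (+0.2308, -0.9730)
edge 5: e_5 = (+1.24, -5.31);  n_5 = (-0.9738, -0.2274)
∠(n_0, n_5) = 90.20°
δ = |180° − 90.20°| = 89.80°
89.80° > 2α = 77.32°  →  invalid

δ = 89.80°, invalid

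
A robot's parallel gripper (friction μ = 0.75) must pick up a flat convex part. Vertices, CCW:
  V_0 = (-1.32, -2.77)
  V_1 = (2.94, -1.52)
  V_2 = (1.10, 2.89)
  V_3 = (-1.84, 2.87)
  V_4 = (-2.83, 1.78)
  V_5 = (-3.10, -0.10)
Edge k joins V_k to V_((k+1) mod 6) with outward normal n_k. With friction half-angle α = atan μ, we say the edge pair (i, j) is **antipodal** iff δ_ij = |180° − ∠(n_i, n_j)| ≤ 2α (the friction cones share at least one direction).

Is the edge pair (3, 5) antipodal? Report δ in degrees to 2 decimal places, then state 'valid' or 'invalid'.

δ = 104.06°, invalid

α = atan 0.75 = 36.87°;  2α = 73.74°
edge 3: e_3 = (-0.99, -1.09);  n_3 = (-0.7402, +0.6723)
edge 5: e_5 = (+1.78, -2.67);  n_5 = (-0.8321, -0.5547)
∠(n_3, n_5) = 75.94°
δ = |180° − 75.94°| = 104.06°
104.06° > 2α = 73.74°  →  invalid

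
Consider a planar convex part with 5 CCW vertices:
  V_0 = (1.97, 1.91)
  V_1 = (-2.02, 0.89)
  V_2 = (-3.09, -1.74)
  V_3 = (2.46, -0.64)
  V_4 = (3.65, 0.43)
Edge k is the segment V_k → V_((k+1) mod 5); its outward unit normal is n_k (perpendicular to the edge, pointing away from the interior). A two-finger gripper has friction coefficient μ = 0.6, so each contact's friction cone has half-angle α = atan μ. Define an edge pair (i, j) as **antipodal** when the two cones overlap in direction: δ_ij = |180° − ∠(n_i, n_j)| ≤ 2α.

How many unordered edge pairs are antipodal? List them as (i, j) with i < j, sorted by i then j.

count = 5; pairs: (0,2), (0,3), (1,2), (1,3), (2,4)

α = atan 0.6 = 30.96°;  2α = 61.93°
n_0 = (-0.2477, +0.9688)
n_1 = (-0.9263, +0.3768)
n_2 = (+0.1944, -0.9809)
n_3 = (+0.6686, -0.7436)
n_4 = (+0.6610, +0.7504)
  (0,1): δ = 126.48°  ·
  (0,2): δ = 3.13°  ✓
  (0,3): δ = 27.62°  ✓
  (0,4): δ = 124.28°  ·
  (1,2): δ = 56.65°  ✓
  (1,3): δ = 25.90°  ✓
  (1,4): δ = 70.76°  ·
  (2,3): δ = 149.25°  ·
  (2,4): δ = 52.59°  ✓
  (3,4): δ = 83.34°  ·
antipodal pairs: 5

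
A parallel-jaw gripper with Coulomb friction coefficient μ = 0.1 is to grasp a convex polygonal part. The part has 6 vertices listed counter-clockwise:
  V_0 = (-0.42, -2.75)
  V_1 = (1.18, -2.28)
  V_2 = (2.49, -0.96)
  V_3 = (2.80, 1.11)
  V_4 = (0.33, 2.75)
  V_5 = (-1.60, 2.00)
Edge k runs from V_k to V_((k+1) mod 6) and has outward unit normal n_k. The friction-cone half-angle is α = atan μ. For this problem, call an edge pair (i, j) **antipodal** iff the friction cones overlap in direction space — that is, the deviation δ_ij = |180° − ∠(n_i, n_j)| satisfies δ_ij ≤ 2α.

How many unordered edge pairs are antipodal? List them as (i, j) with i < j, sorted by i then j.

count = 1; pairs: (0,4)

α = atan 0.1 = 5.71°;  2α = 11.42°
n_0 = (+0.2818, -0.9595)
n_1 = (+0.7098, -0.7044)
n_2 = (+0.9890, -0.1481)
n_3 = (+0.5531, +0.8331)
n_4 = (-0.3622, +0.9321)
n_5 = (-0.9705, -0.2411)
  (0,1): δ = 151.15°  ·
  (0,2): δ = 114.89°  ·
  (0,3): δ = 49.95°  ·
  (0,4): δ = 4.87°  ✓
  (0,5): δ = 87.58°  ·
  (1,2): δ = 143.74°  ·
  (1,3): δ = 78.80°  ·
  (1,4): δ = 23.98°  ·
  (1,5): δ = 58.73°  ·
  (2,3): δ = 115.07°  ·
  (2,4): δ = 60.25°  ·
  (2,5): δ = 22.47°  ·
  (3,4): δ = 125.18°  ·
  (3,5): δ = 42.47°  ·
  (4,5): δ = 97.29°  ·
antipodal pairs: 1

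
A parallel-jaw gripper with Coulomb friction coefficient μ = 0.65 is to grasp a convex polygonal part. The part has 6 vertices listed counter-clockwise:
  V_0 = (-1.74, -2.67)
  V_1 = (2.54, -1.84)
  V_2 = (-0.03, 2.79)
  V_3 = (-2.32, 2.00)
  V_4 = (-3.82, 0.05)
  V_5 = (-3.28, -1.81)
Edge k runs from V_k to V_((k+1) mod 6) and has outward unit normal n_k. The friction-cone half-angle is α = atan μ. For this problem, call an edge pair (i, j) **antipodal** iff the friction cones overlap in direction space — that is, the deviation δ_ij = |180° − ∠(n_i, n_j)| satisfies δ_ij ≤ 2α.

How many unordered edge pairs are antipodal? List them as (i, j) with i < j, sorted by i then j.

α = atan 0.65 = 33.02°;  2α = 66.05°
n_0 = (+0.1904, -0.9817)
n_1 = (+0.8743, +0.4853)
n_2 = (-0.3261, +0.9453)
n_3 = (-0.7926, +0.6097)
n_4 = (-0.9603, -0.2788)
n_5 = (-0.4876, -0.8731)
  (0,1): δ = 71.94°  ·
  (0,2): δ = 8.06°  ✓
  (0,3): δ = 41.46°  ✓
  (0,4): δ = 95.21°  ·
  (0,5): δ = 139.84°  ·
  (1,2): δ = 100.00°  ·
  (1,3): δ = 66.60°  ·
  (1,4): δ = 12.84°  ✓
  (1,5): δ = 31.79°  ✓
  (2,3): δ = 146.60°  ·
  (2,4): δ = 92.84°  ·
  (2,5): δ = 48.21°  ✓
  (3,4): δ = 126.24°  ·
  (3,5): δ = 81.61°  ·
  (4,5): δ = 135.37°  ·
antipodal pairs: 5

count = 5; pairs: (0,2), (0,3), (1,4), (1,5), (2,5)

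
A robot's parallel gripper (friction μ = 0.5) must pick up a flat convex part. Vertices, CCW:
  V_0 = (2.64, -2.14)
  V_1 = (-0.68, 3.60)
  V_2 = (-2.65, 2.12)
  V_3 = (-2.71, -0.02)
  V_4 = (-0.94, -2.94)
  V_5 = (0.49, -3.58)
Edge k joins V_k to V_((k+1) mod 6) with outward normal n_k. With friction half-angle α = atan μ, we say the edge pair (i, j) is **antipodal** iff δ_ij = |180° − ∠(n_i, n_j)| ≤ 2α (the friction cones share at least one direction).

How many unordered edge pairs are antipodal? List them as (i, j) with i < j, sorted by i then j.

count = 4; pairs: (0,2), (0,3), (0,4), (1,5)

α = atan 0.5 = 26.57°;  2α = 53.13°
n_0 = (+0.8656, +0.5007)
n_1 = (-0.6006, +0.7995)
n_2 = (-0.9996, +0.0280)
n_3 = (-0.8552, -0.5184)
n_4 = (-0.4085, -0.9128)
n_5 = (+0.5565, -0.8309)
  (0,1): δ = 83.13°  ·
  (0,2): δ = 31.65°  ✓
  (0,3): δ = 1.18°  ✓
  (0,4): δ = 35.84°  ✓
  (0,5): δ = 93.77°  ·
  (1,2): δ = 128.52°  ·
  (1,3): δ = 95.69°  ·
  (1,4): δ = 61.03°  ·
  (1,5): δ = 3.10°  ✓
  (2,3): δ = 147.17°  ·
  (2,4): δ = 112.51°  ·
  (2,5): δ = 54.58°  ·
  (3,4): δ = 145.33°  ·
  (3,5): δ = 87.41°  ·
  (4,5): δ = 122.08°  ·
antipodal pairs: 4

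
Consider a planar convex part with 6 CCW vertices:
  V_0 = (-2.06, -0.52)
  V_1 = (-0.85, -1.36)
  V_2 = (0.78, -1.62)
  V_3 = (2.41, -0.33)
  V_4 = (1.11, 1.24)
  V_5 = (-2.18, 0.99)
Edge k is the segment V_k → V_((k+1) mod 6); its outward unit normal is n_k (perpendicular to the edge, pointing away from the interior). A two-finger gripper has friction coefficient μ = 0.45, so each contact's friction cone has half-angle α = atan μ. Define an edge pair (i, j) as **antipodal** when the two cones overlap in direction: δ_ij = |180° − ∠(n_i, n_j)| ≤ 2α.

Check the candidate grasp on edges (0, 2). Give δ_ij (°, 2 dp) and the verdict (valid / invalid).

δ = 106.87°, invalid

α = atan 0.45 = 24.23°;  2α = 48.46°
edge 0: e_0 = (+1.21, -0.84);  n_0 = (-0.5703, -0.8215)
edge 2: e_2 = (+1.63, +1.29);  n_2 = (+0.6206, -0.7841)
∠(n_0, n_2) = 73.13°
δ = |180° − 73.13°| = 106.87°
106.87° > 2α = 48.46°  →  invalid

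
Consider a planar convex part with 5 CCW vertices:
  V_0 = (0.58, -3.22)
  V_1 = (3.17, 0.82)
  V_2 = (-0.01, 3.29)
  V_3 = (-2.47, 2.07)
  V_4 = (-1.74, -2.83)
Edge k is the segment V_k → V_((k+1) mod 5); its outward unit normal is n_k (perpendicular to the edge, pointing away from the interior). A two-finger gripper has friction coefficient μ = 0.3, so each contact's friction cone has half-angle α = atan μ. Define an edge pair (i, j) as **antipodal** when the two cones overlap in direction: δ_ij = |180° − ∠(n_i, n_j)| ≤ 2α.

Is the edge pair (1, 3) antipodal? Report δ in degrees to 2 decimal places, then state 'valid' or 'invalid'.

δ = 43.69°, invalid

α = atan 0.3 = 16.70°;  2α = 33.40°
edge 1: e_1 = (-3.18, +2.47);  n_1 = (+0.6134, +0.7898)
edge 3: e_3 = (+0.73, -4.90);  n_3 = (-0.9891, -0.1474)
∠(n_1, n_3) = 136.31°
δ = |180° − 136.31°| = 43.69°
43.69° > 2α = 33.40°  →  invalid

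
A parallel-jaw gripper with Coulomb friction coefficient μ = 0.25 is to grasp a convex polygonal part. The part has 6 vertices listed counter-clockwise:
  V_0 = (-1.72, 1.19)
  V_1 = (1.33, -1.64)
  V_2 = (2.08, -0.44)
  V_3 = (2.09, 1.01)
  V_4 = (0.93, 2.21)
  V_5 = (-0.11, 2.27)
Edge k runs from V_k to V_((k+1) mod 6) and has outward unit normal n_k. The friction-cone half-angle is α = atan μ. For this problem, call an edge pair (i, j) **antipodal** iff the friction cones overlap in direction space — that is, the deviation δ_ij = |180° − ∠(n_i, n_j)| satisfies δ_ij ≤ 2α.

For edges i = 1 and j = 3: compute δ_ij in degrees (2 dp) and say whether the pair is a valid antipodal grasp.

δ = 103.97°, invalid

α = atan 0.25 = 14.04°;  2α = 28.07°
edge 1: e_1 = (+0.75, +1.20);  n_1 = (+0.8480, -0.5300)
edge 3: e_3 = (-1.16, +1.20);  n_3 = (+0.7190, +0.6950)
∠(n_1, n_3) = 76.03°
δ = |180° − 76.03°| = 103.97°
103.97° > 2α = 28.07°  →  invalid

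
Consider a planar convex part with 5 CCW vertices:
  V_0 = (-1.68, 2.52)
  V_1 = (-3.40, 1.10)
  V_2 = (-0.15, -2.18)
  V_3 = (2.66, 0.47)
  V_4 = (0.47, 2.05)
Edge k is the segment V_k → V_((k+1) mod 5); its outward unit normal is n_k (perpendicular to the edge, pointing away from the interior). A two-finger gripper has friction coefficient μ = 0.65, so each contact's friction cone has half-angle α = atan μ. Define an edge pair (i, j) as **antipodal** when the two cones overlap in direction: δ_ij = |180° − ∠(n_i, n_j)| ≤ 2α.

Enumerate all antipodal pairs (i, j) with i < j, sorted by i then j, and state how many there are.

α = atan 0.65 = 33.02°;  2α = 66.05°
n_0 = (-0.6366, +0.7712)
n_1 = (-0.7103, -0.7039)
n_2 = (+0.6861, -0.7275)
n_3 = (+0.5851, +0.8110)
n_4 = (+0.2136, +0.9769)
  (0,1): δ = 84.81°  ·
  (0,2): δ = 3.78°  ✓
  (0,3): δ = 104.65°  ·
  (0,4): δ = 128.13°  ·
  (1,2): δ = 91.42°  ·
  (1,3): δ = 9.45°  ✓
  (1,4): δ = 32.93°  ✓
  (2,3): δ = 79.13°  ·
  (2,4): δ = 55.65°  ✓
  (3,4): δ = 156.52°  ·
antipodal pairs: 4

count = 4; pairs: (0,2), (1,3), (1,4), (2,4)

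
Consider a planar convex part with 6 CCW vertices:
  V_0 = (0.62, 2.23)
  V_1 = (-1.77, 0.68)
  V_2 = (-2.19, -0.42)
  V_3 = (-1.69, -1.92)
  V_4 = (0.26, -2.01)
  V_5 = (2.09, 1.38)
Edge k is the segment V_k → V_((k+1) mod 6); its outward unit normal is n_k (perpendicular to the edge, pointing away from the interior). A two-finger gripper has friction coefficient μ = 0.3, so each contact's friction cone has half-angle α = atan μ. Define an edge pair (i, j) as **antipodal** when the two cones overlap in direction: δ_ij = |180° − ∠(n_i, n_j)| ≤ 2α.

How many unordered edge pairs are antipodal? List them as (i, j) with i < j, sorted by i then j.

count = 3; pairs: (0,4), (1,4), (3,5)

α = atan 0.3 = 16.70°;  2α = 33.40°
n_0 = (-0.5441, +0.8390)
n_1 = (-0.9342, +0.3567)
n_2 = (-0.9487, -0.3162)
n_3 = (-0.0461, -0.9989)
n_4 = (+0.8800, -0.4750)
n_5 = (+0.5006, +0.8657)
  (0,1): δ = 143.86°  ·
  (0,2): δ = 104.53°  ·
  (0,3): δ = 35.61°  ·
  (0,4): δ = 28.67°  ✓
  (0,5): δ = 117.00°  ·
  (1,2): δ = 140.67°  ·
  (1,3): δ = 71.74°  ·
  (1,4): δ = 7.46°  ✓
  (1,5): δ = 80.86°  ·
  (2,3): δ = 111.08°  ·
  (2,4): δ = 46.80°  ·
  (2,5): δ = 41.53°  ·
  (3,4): δ = 115.72°  ·
  (3,5): δ = 27.40°  ✓
  (4,5): δ = 91.68°  ·
antipodal pairs: 3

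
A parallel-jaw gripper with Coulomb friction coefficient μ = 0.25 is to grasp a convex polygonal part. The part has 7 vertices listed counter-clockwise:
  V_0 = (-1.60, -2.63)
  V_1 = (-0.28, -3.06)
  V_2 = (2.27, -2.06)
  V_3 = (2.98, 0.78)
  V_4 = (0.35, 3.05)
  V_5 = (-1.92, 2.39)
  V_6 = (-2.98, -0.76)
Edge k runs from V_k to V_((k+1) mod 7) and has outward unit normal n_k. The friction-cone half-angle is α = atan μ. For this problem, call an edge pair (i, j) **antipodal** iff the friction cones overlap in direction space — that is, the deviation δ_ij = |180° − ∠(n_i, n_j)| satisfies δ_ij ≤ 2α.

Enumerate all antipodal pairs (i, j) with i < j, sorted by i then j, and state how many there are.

count = 4; pairs: (0,3), (1,4), (2,5), (3,6)

α = atan 0.25 = 14.04°;  2α = 28.07°
n_0 = (-0.3097, -0.9508)
n_1 = (+0.3651, -0.9310)
n_2 = (+0.9701, -0.2425)
n_3 = (+0.6534, +0.7570)
n_4 = (-0.2792, +0.9602)
n_5 = (-0.9478, +0.3189)
n_6 = (-0.8046, -0.5938)
  (0,1): δ = 140.54°  ·
  (0,2): δ = 85.99°  ·
  (0,3): δ = 22.75°  ✓
  (0,4): δ = 34.26°  ·
  (0,5): δ = 89.44°  ·
  (0,6): δ = 144.47°  ·
  (1,2): δ = 125.45°  ·
  (1,3): δ = 62.21°  ·
  (1,4): δ = 5.20°  ✓
  (1,5): δ = 49.99°  ·
  (1,6): δ = 105.01°  ·
  (2,3): δ = 116.76°  ·
  (2,4): δ = 59.75°  ·
  (2,5): δ = 4.56°  ✓
  (2,6): δ = 50.46°  ·
  (3,4): δ = 122.99°  ·
  (3,5): δ = 67.80°  ·
  (3,6): δ = 12.78°  ✓
  (4,5): δ = 124.81°  ·
  (4,6): δ = 69.79°  ·
  (5,6): δ = 124.98°  ·
antipodal pairs: 4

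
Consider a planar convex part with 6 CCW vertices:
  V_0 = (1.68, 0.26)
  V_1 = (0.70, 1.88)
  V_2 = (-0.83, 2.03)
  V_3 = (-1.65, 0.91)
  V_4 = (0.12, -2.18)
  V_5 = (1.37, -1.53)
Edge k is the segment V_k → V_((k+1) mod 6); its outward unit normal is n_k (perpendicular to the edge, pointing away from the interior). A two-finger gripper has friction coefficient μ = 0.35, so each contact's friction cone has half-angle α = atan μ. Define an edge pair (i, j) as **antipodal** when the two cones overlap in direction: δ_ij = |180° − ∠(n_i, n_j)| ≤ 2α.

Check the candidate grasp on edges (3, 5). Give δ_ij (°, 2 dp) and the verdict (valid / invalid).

α = atan 0.35 = 19.29°;  2α = 38.58°
edge 3: e_3 = (+1.77, -3.09);  n_3 = (-0.8677, -0.4970)
edge 5: e_5 = (+0.31, +1.79);  n_5 = (+0.9853, -0.1706)
∠(n_3, n_5) = 140.37°
δ = |180° − 140.37°| = 39.63°
39.63° > 2α = 38.58°  →  invalid

δ = 39.63°, invalid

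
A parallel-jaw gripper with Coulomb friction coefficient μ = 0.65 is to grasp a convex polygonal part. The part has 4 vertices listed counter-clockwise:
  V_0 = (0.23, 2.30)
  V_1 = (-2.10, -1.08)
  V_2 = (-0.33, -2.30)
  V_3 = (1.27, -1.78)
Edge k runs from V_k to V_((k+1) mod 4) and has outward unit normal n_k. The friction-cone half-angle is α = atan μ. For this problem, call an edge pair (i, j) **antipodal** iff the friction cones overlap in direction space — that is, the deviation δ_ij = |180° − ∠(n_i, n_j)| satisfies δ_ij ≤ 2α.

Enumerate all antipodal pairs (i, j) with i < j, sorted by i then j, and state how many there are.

count = 3; pairs: (0,2), (0,3), (1,3)

α = atan 0.65 = 33.02°;  2α = 66.05°
n_0 = (-0.8233, +0.5676)
n_1 = (-0.5675, -0.8234)
n_2 = (+0.3091, -0.9510)
n_3 = (+0.9690, +0.2470)
  (0,1): δ = 90.00°  ·
  (0,2): δ = 37.42°  ✓
  (0,3): δ = 48.88°  ✓
  (1,2): δ = 127.42°  ·
  (1,3): δ = 41.12°  ✓
  (2,3): δ = 93.70°  ·
antipodal pairs: 3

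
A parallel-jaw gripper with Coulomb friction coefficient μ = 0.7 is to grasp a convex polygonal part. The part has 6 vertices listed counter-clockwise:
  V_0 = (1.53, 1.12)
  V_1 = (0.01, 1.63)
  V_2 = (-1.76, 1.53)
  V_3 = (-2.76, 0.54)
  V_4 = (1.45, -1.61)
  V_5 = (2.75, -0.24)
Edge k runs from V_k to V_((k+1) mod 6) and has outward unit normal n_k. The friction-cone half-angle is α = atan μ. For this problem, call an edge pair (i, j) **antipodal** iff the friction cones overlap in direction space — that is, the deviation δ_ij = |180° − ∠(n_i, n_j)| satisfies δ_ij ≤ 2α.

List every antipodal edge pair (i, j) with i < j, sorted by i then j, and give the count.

count = 6; pairs: (0,3), (0,4), (1,3), (1,4), (2,4), (3,5)

α = atan 0.7 = 34.99°;  2α = 69.98°
n_0 = (+0.3181, +0.9481)
n_1 = (-0.0564, +0.9984)
n_2 = (-0.7035, +0.7107)
n_3 = (-0.4548, -0.8906)
n_4 = (+0.7254, -0.6883)
n_5 = (+0.7444, +0.6678)
  (0,1): δ = 158.22°  ·
  (0,2): δ = 116.74°  ·
  (0,3): δ = 8.50°  ✓
  (0,4): δ = 65.05°  ✓
  (0,5): δ = 150.44°  ·
  (1,2): δ = 138.52°  ·
  (1,3): δ = 30.29°  ✓
  (1,4): δ = 43.27°  ✓
  (1,5): δ = 128.66°  ·
  (2,3): δ = 71.76°  ·
  (2,4): δ = 1.79°  ✓
  (2,5): δ = 87.18°  ·
  (3,4): δ = 106.45°  ·
  (3,5): δ = 21.05°  ✓
  (4,5): δ = 94.61°  ·
antipodal pairs: 6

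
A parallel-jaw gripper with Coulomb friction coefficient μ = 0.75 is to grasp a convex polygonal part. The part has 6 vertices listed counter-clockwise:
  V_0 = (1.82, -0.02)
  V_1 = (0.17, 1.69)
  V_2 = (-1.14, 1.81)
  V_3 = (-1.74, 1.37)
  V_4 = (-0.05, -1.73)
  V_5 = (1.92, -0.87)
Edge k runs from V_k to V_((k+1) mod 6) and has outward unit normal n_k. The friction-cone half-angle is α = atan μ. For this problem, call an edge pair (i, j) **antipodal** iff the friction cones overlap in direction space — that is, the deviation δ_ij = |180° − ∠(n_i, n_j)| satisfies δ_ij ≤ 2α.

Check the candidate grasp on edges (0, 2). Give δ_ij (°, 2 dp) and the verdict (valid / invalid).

α = atan 0.75 = 36.87°;  2α = 73.74°
edge 0: e_0 = (-1.65, +1.71);  n_0 = (+0.7196, +0.6944)
edge 2: e_2 = (-0.60, -0.44);  n_2 = (-0.5914, +0.8064)
∠(n_0, n_2) = 82.28°
δ = |180° − 82.28°| = 97.72°
97.72° > 2α = 73.74°  →  invalid

δ = 97.72°, invalid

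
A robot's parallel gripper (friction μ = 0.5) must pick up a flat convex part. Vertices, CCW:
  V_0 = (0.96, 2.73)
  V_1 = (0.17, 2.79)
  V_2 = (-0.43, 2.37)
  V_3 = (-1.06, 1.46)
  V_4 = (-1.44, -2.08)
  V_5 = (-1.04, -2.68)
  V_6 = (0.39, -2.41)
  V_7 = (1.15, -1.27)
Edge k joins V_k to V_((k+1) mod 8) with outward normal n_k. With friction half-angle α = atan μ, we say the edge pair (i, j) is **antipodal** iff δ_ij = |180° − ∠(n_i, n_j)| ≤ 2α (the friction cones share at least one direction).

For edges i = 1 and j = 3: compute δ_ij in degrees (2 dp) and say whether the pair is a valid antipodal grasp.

α = atan 0.5 = 26.57°;  2α = 53.13°
edge 1: e_1 = (-0.60, -0.42);  n_1 = (-0.5735, +0.8192)
edge 3: e_3 = (-0.38, -3.54);  n_3 = (-0.9943, +0.1067)
∠(n_1, n_3) = 48.88°
δ = |180° − 48.88°| = 131.12°
131.12° > 2α = 53.13°  →  invalid

δ = 131.12°, invalid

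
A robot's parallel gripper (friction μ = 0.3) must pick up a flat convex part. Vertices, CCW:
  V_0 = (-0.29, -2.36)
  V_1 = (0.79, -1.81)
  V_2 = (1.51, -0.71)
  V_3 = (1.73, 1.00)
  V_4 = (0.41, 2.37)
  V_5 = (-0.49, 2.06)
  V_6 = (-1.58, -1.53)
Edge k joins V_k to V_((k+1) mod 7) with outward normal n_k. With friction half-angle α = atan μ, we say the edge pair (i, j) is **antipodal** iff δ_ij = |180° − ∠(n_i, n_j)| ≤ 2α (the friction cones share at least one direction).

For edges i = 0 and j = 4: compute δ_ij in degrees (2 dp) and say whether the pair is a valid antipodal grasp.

δ = 7.98°, valid

α = atan 0.3 = 16.70°;  2α = 33.40°
edge 0: e_0 = (+1.08, +0.55);  n_0 = (+0.4538, -0.8911)
edge 4: e_4 = (-0.90, -0.31);  n_4 = (-0.3257, +0.9455)
∠(n_0, n_4) = 172.02°
δ = |180° − 172.02°| = 7.98°
7.98° ≤ 2α = 33.40°  →  valid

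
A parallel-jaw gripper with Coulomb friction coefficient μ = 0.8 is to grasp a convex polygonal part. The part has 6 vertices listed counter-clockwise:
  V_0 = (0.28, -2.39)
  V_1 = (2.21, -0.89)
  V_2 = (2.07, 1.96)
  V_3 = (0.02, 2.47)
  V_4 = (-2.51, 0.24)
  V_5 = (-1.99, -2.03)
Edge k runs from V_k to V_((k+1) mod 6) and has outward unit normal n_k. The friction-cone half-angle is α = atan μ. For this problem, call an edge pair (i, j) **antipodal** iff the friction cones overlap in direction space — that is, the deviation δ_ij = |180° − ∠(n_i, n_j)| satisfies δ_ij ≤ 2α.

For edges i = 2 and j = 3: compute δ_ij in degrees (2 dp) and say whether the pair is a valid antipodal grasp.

δ = 124.64°, invalid

α = atan 0.8 = 38.66°;  2α = 77.32°
edge 2: e_2 = (-2.05, +0.51);  n_2 = (+0.2414, +0.9704)
edge 3: e_3 = (-2.53, -2.23);  n_3 = (-0.6612, +0.7502)
∠(n_2, n_3) = 55.36°
δ = |180° − 55.36°| = 124.64°
124.64° > 2α = 77.32°  →  invalid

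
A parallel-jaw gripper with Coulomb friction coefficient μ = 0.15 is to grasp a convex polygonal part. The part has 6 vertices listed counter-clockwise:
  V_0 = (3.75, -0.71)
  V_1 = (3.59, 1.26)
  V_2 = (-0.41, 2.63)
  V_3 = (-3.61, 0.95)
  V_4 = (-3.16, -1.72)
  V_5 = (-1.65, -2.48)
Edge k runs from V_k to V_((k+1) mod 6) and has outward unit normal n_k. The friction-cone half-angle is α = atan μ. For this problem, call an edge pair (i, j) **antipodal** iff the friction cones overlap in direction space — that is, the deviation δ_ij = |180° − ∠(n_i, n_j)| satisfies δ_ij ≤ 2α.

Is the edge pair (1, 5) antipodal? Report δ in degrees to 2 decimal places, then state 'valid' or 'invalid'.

δ = 37.05°, invalid

α = atan 0.15 = 8.53°;  2α = 17.06°
edge 1: e_1 = (-4.00, +1.37);  n_1 = (+0.3240, +0.9460)
edge 5: e_5 = (+5.40, +1.77);  n_5 = (+0.3115, -0.9503)
∠(n_1, n_5) = 142.95°
δ = |180° − 142.95°| = 37.05°
37.05° > 2α = 17.06°  →  invalid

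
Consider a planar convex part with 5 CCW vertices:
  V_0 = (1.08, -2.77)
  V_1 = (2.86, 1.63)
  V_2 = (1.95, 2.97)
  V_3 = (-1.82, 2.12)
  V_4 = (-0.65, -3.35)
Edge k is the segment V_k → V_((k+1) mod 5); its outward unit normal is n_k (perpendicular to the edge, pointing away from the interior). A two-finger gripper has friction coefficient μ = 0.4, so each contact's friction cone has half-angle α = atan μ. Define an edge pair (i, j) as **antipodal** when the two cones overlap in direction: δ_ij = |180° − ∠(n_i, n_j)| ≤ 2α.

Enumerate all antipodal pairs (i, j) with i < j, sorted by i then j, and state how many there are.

count = 3; pairs: (0,3), (1,3), (2,4)

α = atan 0.4 = 21.80°;  2α = 43.60°
n_0 = (+0.9270, -0.3750)
n_1 = (+0.8273, +0.5618)
n_2 = (-0.2199, +0.9755)
n_3 = (-0.9779, -0.2092)
n_4 = (+0.3179, -0.9481)
  (0,1): δ = 123.79°  ·
  (0,2): δ = 55.27°  ·
  (0,3): δ = 34.10°  ✓
  (0,4): δ = 130.56°  ·
  (1,2): δ = 111.47°  ·
  (1,3): δ = 22.11°  ✓
  (1,4): δ = 74.35°  ·
  (2,3): δ = 90.63°  ·
  (2,4): δ = 5.83°  ✓
  (3,4): δ = 83.54°  ·
antipodal pairs: 3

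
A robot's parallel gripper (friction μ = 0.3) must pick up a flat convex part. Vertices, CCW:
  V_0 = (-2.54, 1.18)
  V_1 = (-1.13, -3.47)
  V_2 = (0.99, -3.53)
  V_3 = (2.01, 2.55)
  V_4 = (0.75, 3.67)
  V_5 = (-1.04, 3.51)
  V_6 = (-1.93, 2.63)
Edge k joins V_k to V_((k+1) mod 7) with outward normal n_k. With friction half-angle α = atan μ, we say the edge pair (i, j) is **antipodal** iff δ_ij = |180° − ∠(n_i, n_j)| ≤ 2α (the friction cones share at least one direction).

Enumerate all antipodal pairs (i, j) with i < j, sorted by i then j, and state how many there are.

count = 4; pairs: (0,2), (0,3), (1,4), (2,6)

α = atan 0.3 = 16.70°;  2α = 33.40°
n_0 = (-0.9570, -0.2902)
n_1 = (-0.0283, -0.9996)
n_2 = (+0.9862, -0.1655)
n_3 = (+0.6644, +0.7474)
n_4 = (-0.0890, +0.9960)
n_5 = (-0.7031, +0.7111)
n_6 = (-0.9218, +0.3878)
  (0,1): δ = 108.49°  ·
  (0,2): δ = 26.39°  ✓
  (0,3): δ = 31.50°  ✓
  (0,4): δ = 78.24°  ·
  (0,5): δ = 117.81°  ·
  (0,6): δ = 140.32°  ·
  (1,2): δ = 97.90°  ·
  (1,3): δ = 40.01°  ·
  (1,4): δ = 6.73°  ✓
  (1,5): δ = 46.30°  ·
  (1,6): δ = 68.81°  ·
  (2,3): δ = 122.11°  ·
  (2,4): δ = 75.37°  ·
  (2,5): δ = 35.80°  ·
  (2,6): δ = 13.29°  ✓
  (3,4): δ = 133.26°  ·
  (3,5): δ = 93.69°  ·
  (3,6): δ = 71.18°  ·
  (4,5): δ = 140.43°  ·
  (4,6): δ = 117.92°  ·
  (5,6): δ = 157.49°  ·
antipodal pairs: 4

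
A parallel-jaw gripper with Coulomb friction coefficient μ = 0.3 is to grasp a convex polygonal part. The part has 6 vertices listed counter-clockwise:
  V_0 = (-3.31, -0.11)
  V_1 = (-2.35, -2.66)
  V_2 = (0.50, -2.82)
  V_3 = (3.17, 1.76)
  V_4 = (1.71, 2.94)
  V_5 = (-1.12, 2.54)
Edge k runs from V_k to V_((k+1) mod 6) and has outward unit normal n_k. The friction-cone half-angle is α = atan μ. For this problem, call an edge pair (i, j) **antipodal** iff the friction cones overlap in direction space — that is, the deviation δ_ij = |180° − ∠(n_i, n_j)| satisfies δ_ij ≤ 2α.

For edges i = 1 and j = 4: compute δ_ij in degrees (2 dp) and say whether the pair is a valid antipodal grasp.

δ = 11.26°, valid

α = atan 0.3 = 16.70°;  2α = 33.40°
edge 1: e_1 = (+2.85, -0.16);  n_1 = (-0.0561, -0.9984)
edge 4: e_4 = (-2.83, -0.40);  n_4 = (-0.1400, +0.9902)
∠(n_1, n_4) = 168.74°
δ = |180° − 168.74°| = 11.26°
11.26° ≤ 2α = 33.40°  →  valid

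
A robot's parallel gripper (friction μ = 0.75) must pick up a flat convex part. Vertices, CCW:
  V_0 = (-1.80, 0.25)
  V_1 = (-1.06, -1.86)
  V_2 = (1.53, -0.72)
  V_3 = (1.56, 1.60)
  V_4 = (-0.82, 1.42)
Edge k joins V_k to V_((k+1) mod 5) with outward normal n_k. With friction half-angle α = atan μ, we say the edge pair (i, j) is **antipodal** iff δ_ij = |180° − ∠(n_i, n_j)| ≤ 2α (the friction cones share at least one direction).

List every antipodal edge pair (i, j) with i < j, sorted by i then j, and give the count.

count = 4; pairs: (0,2), (1,3), (1,4), (2,4)

α = atan 0.75 = 36.87°;  2α = 73.74°
n_0 = (-0.9436, -0.3309)
n_1 = (+0.4029, -0.9153)
n_2 = (+0.9999, -0.0129)
n_3 = (-0.0754, +0.9972)
n_4 = (-0.7666, +0.6421)
  (0,1): δ = 85.57°  ·
  (0,2): δ = 20.07°  ✓
  (0,3): δ = 75.00°  ·
  (0,4): δ = 120.72°  ·
  (1,2): δ = 114.50°  ·
  (1,3): δ = 19.43°  ✓
  (1,4): δ = 26.29°  ✓
  (2,3): δ = 84.93°  ·
  (2,4): δ = 39.21°  ✓
  (3,4): δ = 134.27°  ·
antipodal pairs: 4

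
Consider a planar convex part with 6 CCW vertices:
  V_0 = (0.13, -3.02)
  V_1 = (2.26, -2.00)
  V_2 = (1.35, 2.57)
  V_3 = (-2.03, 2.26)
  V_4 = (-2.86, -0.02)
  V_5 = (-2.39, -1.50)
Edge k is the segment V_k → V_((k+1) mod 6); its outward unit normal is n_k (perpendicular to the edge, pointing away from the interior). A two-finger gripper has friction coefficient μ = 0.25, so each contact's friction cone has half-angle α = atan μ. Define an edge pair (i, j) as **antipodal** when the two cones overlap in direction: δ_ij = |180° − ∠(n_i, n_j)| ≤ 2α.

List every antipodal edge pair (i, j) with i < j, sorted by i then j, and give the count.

α = atan 0.25 = 14.04°;  2α = 28.07°
n_0 = (+0.4319, -0.9019)
n_1 = (+0.9807, +0.1953)
n_2 = (-0.0913, +0.9958)
n_3 = (-0.9397, +0.3421)
n_4 = (-0.9531, -0.3027)
n_5 = (-0.5165, -0.8563)
  (0,1): δ = 104.33°  ·
  (0,2): δ = 20.35°  ✓
  (0,3): δ = 44.41°  ·
  (0,4): δ = 82.03°  ·
  (0,5): δ = 123.31°  ·
  (1,2): δ = 96.02°  ·
  (1,3): δ = 31.26°  ·
  (1,4): δ = 6.36°  ✓
  (1,5): δ = 47.64°  ·
  (2,3): δ = 115.24°  ·
  (2,4): δ = 77.62°  ·
  (2,5): δ = 36.34°  ·
  (3,4): δ = 142.38°  ·
  (3,5): δ = 101.09°  ·
  (4,5): δ = 138.72°  ·
antipodal pairs: 2

count = 2; pairs: (0,2), (1,4)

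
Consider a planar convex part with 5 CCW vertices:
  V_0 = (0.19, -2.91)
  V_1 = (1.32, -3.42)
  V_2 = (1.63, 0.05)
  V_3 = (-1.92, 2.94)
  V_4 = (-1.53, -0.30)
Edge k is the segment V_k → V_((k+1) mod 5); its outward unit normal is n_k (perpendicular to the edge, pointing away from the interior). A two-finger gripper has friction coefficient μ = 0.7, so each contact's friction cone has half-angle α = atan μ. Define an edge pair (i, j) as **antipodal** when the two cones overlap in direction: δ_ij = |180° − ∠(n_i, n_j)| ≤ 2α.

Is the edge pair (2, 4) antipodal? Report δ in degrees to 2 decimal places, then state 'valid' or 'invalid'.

δ = 17.47°, valid

α = atan 0.7 = 34.99°;  2α = 69.98°
edge 2: e_2 = (-3.55, +2.89);  n_2 = (+0.6313, +0.7755)
edge 4: e_4 = (+1.72, -2.61);  n_4 = (-0.8350, -0.5503)
∠(n_2, n_4) = 162.53°
δ = |180° − 162.53°| = 17.47°
17.47° ≤ 2α = 69.98°  →  valid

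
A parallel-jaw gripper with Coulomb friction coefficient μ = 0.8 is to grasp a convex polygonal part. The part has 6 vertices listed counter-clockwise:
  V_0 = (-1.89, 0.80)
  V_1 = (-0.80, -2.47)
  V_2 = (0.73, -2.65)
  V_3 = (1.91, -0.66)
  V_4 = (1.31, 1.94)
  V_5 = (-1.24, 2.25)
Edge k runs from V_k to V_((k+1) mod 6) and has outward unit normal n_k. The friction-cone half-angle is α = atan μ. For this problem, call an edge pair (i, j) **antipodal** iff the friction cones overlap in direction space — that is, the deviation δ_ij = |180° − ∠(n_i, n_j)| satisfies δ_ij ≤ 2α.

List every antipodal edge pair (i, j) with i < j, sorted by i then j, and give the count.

α = atan 0.8 = 38.66°;  2α = 77.32°
n_0 = (-0.9487, -0.3162)
n_1 = (-0.1168, -0.9932)
n_2 = (+0.8602, -0.5100)
n_3 = (+0.9744, +0.2249)
n_4 = (+0.1207, +0.9927)
n_5 = (-0.9125, +0.4091)
  (0,1): δ = 115.14°  ·
  (0,2): δ = 49.10°  ✓
  (0,3): δ = 5.44°  ✓
  (0,4): δ = 64.63°  ✓
  (0,5): δ = 137.42°  ·
  (1,2): δ = 113.96°  ·
  (1,3): δ = 70.30°  ✓
  (1,4): δ = 0.22°  ✓
  (1,5): δ = 72.56°  ✓
  (2,3): δ = 136.34°  ·
  (2,4): δ = 66.26°  ✓
  (2,5): δ = 6.52°  ✓
  (3,4): δ = 109.93°  ·
  (3,5): δ = 37.14°  ✓
  (4,5): δ = 107.21°  ·
antipodal pairs: 9

count = 9; pairs: (0,2), (0,3), (0,4), (1,3), (1,4), (1,5), (2,4), (2,5), (3,5)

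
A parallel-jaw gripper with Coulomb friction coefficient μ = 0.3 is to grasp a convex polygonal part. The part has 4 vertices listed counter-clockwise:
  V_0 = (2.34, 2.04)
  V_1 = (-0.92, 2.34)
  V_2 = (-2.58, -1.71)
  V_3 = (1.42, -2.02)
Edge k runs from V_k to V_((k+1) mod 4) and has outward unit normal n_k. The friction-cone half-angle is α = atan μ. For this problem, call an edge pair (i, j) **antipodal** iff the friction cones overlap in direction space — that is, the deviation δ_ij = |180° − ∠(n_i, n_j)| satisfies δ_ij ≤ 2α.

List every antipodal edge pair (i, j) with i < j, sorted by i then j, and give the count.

count = 2; pairs: (0,2), (1,3)

α = atan 0.3 = 16.70°;  2α = 33.40°
n_0 = (+0.0916, +0.9958)
n_1 = (-0.9253, +0.3793)
n_2 = (-0.0773, -0.9970)
n_3 = (+0.9753, -0.2210)
  (0,1): δ = 107.03°  ·
  (0,2): δ = 0.83°  ✓
  (0,3): δ = 82.49°  ·
  (1,2): δ = 72.14°  ·
  (1,3): δ = 9.52°  ✓
  (2,3): δ = 98.34°  ·
antipodal pairs: 2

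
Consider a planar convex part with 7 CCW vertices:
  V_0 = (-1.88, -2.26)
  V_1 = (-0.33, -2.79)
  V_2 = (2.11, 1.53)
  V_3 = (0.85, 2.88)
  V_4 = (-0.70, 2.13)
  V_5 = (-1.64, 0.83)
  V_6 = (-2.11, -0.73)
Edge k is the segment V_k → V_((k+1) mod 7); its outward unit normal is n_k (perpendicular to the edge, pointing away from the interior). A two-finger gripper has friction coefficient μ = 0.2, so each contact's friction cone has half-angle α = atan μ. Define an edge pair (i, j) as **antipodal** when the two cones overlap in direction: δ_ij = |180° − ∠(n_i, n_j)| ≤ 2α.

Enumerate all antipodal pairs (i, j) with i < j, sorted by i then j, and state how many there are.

count = 2; pairs: (1,4), (1,5)

α = atan 0.2 = 11.31°;  2α = 22.62°
n_0 = (-0.3235, -0.9462)
n_1 = (+0.8707, -0.4918)
n_2 = (+0.7311, +0.6823)
n_3 = (-0.4356, +0.9002)
n_4 = (-0.8104, +0.5859)
n_5 = (-0.9575, +0.2885)
n_6 = (-0.9889, -0.1487)
  (0,1): δ = 100.58°  ·
  (0,2): δ = 28.10°  ·
  (0,3): δ = 44.70°  ·
  (0,4): δ = 73.01°  ·
  (0,5): δ = 92.11°  ·
  (0,6): δ = 117.43°  ·
  (1,2): δ = 107.52°  ·
  (1,3): δ = 34.72°  ·
  (1,4): δ = 6.41°  ✓
  (1,5): δ = 12.69°  ✓
  (1,6): δ = 38.01°  ·
  (2,3): δ = 107.20°  ·
  (2,4): δ = 78.89°  ·
  (2,5): δ = 59.79°  ·
  (2,6): δ = 34.48°  ·
  (3,4): δ = 151.69°  ·
  (3,5): δ = 132.59°  ·
  (3,6): δ = 107.27°  ·
  (4,5): δ = 160.90°  ·
  (4,6): δ = 135.58°  ·
  (5,6): δ = 154.68°  ·
antipodal pairs: 2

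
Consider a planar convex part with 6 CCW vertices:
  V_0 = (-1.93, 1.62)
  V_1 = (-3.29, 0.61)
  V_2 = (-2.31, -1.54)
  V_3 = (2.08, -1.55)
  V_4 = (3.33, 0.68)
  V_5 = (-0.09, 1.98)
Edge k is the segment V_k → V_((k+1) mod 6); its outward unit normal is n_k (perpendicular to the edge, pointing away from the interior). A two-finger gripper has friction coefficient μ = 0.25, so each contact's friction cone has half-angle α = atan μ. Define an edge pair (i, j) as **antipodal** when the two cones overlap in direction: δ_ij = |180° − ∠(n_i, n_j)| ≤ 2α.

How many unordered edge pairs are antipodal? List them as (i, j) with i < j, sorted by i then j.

α = atan 0.25 = 14.04°;  2α = 28.07°
n_0 = (-0.5962, +0.8028)
n_1 = (-0.9099, -0.4148)
n_2 = (-0.0023, -1.0000)
n_3 = (+0.8723, -0.4890)
n_4 = (+0.3553, +0.9347)
n_5 = (-0.1920, +0.9814)
  (0,1): δ = 102.10°  ·
  (0,2): δ = 36.73°  ·
  (0,3): δ = 24.13°  ✓
  (0,4): δ = 122.59°  ·
  (0,5): δ = 154.47°  ·
  (1,2): δ = 114.63°  ·
  (1,3): δ = 53.78°  ·
  (1,4): δ = 44.68°  ·
  (1,5): δ = 76.57°  ·
  (2,3): δ = 119.14°  ·
  (2,4): δ = 20.68°  ✓
  (2,5): δ = 11.20°  ✓
  (3,4): δ = 81.54°  ·
  (3,5): δ = 49.66°  ·
  (4,5): δ = 148.12°  ·
antipodal pairs: 3

count = 3; pairs: (0,3), (2,4), (2,5)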